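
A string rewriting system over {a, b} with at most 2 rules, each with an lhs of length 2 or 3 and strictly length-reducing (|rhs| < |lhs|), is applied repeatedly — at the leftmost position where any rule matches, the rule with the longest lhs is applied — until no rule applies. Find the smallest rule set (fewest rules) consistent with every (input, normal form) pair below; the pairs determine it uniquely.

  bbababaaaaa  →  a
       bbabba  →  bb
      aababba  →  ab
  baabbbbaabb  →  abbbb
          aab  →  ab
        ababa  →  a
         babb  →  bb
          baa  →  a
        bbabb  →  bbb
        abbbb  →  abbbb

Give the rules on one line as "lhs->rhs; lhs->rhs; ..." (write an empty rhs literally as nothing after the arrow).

  | bbababaaaaa => bbabaaaaa => bbaaaaa => baaaa => aaa => aa => a
  | bbabba => bbba => bb
  | aababba => ababba => abba => ab
  | baabbbbaabb => abbbbaabb => abbbabb => abbbb

aa->a; ba->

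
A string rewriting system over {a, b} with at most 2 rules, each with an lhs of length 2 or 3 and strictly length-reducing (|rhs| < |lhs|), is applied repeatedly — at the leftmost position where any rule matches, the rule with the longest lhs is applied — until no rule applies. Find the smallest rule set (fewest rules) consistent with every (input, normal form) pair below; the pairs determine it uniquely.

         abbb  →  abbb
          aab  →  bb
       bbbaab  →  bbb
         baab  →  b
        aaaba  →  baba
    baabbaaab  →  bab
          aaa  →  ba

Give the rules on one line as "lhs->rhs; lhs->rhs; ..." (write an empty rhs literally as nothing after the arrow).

  | abbb
  | aab => bb
  | bbbaab => bbb
  | baab => b

aa->b; baa->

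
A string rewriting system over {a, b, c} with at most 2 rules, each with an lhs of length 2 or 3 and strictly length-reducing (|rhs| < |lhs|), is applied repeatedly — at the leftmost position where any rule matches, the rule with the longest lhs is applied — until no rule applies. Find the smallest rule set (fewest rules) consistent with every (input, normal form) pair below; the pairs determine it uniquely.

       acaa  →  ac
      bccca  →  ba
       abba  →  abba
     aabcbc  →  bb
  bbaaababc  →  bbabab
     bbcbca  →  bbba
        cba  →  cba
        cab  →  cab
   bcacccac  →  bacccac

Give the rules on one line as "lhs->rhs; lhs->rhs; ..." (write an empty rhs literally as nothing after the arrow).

aa->; bc->b

  | acaa => ac
  | bccca => bcca => bca => ba
  | abba
  | aabcbc => bcbc => bbc => bb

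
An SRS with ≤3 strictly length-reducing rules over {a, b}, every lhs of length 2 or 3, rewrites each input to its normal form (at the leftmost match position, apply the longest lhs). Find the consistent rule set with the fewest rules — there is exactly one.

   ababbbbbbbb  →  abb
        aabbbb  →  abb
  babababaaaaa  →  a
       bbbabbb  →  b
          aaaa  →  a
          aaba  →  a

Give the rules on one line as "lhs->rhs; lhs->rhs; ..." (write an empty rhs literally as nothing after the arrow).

aa->a; ba->; bbb->b

  | ababbbbbbbb => abbbbbbbb => abbbbbb => abbbb => abb
  | aabbbb => abbbb => abb
  | babababaaaaa => bababaaaaa => babaaaaa => baaaaa => aaaa => aaa => aa => a
  | bbbabbb => babbb => bbb => b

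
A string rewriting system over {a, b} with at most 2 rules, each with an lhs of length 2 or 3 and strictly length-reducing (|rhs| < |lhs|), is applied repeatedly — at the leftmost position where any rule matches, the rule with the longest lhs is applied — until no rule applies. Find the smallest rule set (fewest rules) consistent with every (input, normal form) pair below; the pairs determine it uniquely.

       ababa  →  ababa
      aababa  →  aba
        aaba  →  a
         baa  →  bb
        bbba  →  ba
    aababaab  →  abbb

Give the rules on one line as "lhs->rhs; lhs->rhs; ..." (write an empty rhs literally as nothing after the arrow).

  | ababa
  | aababa => bbaba => aba
  | aaba => bba => a
  | baa => bb

aa->b; bba->a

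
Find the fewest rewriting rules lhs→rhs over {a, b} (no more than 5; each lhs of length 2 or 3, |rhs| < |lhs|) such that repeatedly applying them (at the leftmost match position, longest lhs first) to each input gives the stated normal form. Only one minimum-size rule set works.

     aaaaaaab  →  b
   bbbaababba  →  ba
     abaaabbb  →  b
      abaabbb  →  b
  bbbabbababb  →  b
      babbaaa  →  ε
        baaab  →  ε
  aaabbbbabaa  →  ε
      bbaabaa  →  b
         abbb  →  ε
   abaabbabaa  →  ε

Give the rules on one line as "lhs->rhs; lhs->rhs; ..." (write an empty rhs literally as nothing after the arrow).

  | aaaaaaab => aaaaaab => aaaaab => aaaab => aaab => aab => b
  | bbbaababba => baababba => bbabba => abba => ba
  | abaaabbb => aaabbb => aabbb => bbb => b
  | abaabbb => aabbb => bbb => b

aa->; aaa->aa; ab->; bb->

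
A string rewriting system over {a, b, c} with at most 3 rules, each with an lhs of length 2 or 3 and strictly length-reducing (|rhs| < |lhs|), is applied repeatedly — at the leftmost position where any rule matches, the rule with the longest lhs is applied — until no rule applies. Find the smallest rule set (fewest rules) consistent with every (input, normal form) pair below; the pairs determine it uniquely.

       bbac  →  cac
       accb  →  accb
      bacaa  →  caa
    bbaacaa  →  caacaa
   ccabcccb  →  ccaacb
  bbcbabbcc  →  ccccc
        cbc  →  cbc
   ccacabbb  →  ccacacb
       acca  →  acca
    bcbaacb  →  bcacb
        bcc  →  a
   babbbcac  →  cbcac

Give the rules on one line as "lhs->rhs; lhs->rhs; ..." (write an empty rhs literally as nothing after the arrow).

ba->; bb->c; bcc->a

  | bbac => cac
  | accb
  | bacaa => caa
  | bbaacaa => caacaa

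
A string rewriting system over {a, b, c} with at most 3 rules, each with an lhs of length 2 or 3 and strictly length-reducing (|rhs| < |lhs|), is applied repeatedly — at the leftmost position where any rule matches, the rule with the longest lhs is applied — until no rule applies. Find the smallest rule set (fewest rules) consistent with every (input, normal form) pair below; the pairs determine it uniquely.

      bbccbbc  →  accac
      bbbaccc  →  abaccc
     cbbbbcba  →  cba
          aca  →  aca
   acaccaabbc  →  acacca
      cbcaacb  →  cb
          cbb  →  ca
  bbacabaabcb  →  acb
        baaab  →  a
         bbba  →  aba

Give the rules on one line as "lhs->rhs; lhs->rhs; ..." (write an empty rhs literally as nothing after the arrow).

  | bbccbbc => accbbc => accac
  | bbbaccc => abaccc
  | cbbbbcba => cabbcba => caacba => cbcba => cba
  | aca

aa->b; bb->a; bc->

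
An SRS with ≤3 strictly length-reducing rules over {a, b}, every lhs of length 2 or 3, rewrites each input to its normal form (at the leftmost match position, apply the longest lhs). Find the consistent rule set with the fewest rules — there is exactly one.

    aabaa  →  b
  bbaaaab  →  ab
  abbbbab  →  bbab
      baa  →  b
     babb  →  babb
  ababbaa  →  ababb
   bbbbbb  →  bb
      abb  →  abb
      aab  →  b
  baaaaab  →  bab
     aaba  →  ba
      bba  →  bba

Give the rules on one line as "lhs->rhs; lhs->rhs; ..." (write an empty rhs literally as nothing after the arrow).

aa->; bbb->ab

  | aabaa => baa => b
  | bbaaaab => bbaab => bbb => ab
  | abbbbab => aabbab => bbab
  | baa => b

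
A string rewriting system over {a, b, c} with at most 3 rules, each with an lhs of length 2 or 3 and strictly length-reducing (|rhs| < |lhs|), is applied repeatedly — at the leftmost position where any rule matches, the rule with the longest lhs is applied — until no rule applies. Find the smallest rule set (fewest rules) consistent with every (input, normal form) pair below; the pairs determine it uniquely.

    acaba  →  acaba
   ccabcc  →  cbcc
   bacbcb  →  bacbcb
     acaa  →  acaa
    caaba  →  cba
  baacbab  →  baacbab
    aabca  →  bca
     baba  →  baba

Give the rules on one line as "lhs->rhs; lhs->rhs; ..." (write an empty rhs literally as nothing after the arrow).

aab->b; cca->c

  | acaba
  | ccabcc => cbcc
  | bacbcb
  | acaa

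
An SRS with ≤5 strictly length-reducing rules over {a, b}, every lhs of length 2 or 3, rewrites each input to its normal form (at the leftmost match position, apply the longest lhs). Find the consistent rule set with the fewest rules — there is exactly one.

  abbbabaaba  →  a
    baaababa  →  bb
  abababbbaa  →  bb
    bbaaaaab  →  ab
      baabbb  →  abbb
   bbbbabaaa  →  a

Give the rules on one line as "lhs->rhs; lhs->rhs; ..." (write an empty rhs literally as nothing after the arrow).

aa->a; aaa->bb; ba->a; bab->aa

  | abbbabaaba => abbaaaaba => abaaaaba => aaaaaba => bbaaba => baaba => aaba => aba => aa => a
  | baaababa => aaababa => bbbaba => bbaaa => baaa => aaa => bb
  | abababbbaa => aaaabbbaa => bbabbbaa => baabbaa => aabbaa => abbaa => abaa => aaa => bb
  | bbaaaaab => baaaaab => aaaaab => bbaab => baab => aab => ab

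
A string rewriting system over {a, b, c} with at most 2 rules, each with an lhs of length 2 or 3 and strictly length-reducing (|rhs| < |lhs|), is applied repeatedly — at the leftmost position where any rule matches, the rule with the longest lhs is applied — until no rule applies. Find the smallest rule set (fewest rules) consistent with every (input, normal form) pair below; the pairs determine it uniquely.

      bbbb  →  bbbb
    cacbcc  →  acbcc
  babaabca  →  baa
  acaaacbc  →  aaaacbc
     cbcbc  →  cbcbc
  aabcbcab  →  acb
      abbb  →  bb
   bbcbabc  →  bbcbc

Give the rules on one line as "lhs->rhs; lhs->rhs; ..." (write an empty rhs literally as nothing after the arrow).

  | bbbb
  | cacbcc => acbcc
  | babaabca => baabca => baca => baa
  | acaaacbc => aaaacbc

ab->; ca->a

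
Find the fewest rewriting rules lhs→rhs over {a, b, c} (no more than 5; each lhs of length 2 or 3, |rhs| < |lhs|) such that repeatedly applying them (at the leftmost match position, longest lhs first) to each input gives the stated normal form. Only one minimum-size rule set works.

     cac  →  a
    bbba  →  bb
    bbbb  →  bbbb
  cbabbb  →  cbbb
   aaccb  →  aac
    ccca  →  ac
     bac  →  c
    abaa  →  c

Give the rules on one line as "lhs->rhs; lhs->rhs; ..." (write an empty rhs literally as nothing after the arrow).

  | cac => cc => a
  | bbba => bb
  | bbbb
  | cbabbb => cbbb

ab->c; ba->; ca->c; cc->a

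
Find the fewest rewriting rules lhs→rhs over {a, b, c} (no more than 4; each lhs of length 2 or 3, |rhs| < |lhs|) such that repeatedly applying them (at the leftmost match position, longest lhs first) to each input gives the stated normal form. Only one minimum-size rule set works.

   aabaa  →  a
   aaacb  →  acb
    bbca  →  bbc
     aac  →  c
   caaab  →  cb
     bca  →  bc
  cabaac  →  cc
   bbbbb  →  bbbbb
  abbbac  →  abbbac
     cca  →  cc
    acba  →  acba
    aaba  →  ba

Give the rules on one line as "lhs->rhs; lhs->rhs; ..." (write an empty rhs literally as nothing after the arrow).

  | aabaa => baa => a
  | aaacb => acb
  | bbca => bbc
  | aac => c

aa->; baa->a; ca->c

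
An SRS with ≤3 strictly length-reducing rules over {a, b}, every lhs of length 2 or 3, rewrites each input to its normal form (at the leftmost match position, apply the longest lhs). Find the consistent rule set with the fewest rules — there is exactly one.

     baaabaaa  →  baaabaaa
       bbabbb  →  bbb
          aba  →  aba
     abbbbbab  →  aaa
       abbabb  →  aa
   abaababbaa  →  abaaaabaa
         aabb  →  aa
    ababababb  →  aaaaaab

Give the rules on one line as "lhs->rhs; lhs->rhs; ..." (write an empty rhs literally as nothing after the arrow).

abb->a; bab->aa; bba->

  | baaabaaa
  | bbabbb => bbb
  | aba
  | abbbbbab => abbbab => abab => aaa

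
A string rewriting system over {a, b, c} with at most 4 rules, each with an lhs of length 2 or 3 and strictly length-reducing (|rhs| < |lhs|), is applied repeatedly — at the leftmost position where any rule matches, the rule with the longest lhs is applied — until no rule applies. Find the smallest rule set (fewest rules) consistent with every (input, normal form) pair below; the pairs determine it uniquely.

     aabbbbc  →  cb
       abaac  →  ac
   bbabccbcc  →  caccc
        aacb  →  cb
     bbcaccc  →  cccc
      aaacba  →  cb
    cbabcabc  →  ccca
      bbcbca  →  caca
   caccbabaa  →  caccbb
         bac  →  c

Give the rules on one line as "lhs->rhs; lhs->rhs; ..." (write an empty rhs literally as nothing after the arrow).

aa->b; ba->b; bbc->ca; bc->c

  | aabbbbc => bbbbbc => bbbca => bcaa => caa => cb
  | abaac => abac => abc => ac
  | bbabccbcc => bbbccbcc => bcacbcc => cacbcc => caccc
  | aacb => bcb => cb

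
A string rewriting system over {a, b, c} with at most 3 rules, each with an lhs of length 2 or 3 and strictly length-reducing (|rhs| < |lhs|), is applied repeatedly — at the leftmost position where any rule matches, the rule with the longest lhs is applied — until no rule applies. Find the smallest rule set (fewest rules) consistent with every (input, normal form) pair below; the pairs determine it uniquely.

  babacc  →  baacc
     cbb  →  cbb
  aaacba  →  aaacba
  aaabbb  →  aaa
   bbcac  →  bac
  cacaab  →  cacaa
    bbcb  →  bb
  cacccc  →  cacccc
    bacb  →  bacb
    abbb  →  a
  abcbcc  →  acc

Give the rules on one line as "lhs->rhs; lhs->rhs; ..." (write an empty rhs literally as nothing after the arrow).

  | babacc => baacc
  | cbb
  | aaacba
  | aaabbb => aaabb => aaab => aaa

ab->a; bc->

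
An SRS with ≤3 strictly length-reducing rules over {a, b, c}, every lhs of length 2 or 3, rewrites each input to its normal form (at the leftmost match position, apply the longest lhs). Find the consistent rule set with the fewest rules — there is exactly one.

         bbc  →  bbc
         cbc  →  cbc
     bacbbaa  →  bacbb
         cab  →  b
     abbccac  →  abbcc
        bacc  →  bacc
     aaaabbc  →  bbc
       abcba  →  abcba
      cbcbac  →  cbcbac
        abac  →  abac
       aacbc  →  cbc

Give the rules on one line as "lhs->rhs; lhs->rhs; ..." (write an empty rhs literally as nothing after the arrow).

aa->; ca->

  | bbc
  | cbc
  | bacbbaa => bacbb
  | cab => b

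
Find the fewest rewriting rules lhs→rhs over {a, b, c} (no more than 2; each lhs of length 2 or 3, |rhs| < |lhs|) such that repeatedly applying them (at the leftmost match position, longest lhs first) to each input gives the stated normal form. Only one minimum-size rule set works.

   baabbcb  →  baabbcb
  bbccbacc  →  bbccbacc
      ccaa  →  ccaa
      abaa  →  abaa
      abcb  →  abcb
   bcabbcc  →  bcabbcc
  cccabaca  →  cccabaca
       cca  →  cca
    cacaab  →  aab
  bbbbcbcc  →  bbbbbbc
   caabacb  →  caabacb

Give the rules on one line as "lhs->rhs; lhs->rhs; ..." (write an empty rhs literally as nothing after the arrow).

cac->; cbc->bb

  | baabbcb
  | bbccbacc
  | ccaa
  | abaa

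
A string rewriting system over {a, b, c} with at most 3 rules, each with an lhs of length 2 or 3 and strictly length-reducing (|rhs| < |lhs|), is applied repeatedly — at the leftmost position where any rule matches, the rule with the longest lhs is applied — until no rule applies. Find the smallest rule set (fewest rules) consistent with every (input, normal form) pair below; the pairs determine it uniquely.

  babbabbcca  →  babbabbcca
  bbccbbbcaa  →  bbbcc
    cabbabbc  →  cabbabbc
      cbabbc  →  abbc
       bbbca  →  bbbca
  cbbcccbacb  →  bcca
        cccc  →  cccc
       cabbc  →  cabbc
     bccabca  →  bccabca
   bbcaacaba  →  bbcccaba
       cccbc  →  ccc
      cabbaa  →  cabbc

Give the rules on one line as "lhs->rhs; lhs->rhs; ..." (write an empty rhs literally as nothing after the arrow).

aa->c; cb->

  | babbabbcca
  | bbccbbbcaa => bbcbbcaa => bbbcaa => bbbcc
  | cabbabbc
  | cbabbc => abbc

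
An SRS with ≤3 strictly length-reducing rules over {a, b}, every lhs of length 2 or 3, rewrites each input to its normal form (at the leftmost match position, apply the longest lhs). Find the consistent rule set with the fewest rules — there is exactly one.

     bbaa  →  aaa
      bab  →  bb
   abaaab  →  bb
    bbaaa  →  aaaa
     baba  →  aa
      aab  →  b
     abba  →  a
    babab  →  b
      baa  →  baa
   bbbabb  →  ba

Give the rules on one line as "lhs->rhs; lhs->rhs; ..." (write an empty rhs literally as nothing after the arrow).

ab->b; abb->; bba->aa

  | bbaa => aaa
  | bab => bb
  | abaaab => baaab => baab => bab => bb
  | bbaaa => aaaa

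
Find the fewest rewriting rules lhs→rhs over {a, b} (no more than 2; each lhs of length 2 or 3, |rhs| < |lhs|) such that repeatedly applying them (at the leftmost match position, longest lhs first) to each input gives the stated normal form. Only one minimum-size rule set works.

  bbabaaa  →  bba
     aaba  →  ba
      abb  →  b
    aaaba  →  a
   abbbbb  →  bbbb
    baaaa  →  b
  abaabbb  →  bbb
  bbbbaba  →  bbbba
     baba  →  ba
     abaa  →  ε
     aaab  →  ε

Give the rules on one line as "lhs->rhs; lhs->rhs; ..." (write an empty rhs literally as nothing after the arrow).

  | bbabaaa => bbaaa => bba
  | aaba => ba
  | abb => b
  | aaaba => aba => a

aa->; ab->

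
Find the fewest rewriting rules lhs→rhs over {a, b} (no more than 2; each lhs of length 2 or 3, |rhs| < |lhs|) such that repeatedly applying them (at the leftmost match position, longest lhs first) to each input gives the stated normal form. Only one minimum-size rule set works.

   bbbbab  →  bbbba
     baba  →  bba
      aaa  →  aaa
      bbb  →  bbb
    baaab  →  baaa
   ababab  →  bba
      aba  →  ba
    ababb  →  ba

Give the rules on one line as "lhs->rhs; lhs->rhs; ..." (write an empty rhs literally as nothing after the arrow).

  | bbbbab => bbbba
  | baba => bba
  | aaa
  | bbb

ab->a; aba->ba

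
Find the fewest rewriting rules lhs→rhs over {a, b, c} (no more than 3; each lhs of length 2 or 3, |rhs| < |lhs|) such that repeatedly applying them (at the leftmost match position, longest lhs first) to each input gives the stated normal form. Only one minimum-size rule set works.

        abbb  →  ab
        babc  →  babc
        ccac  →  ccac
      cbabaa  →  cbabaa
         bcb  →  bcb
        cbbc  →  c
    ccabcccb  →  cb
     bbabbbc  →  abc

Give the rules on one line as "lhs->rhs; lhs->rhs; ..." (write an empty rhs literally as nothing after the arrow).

bb->; bbc->bb; cab->bb

  | abbb => ab
  | babc
  | ccac
  | cbabaa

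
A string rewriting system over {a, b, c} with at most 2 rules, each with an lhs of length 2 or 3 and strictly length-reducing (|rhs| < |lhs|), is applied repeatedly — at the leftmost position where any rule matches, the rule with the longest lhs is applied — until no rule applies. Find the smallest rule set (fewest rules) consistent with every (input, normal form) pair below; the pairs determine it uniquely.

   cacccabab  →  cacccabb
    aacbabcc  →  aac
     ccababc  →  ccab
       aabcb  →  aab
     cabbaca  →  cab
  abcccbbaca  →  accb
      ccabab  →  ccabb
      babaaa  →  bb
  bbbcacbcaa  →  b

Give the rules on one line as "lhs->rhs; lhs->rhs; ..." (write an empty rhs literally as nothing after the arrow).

ba->b; bc->

  | cacccabab => cacccabb
  | aacbabcc => aacbbcc => aacbc => aac
  | ccababc => ccabbc => ccab
  | aabcb => aab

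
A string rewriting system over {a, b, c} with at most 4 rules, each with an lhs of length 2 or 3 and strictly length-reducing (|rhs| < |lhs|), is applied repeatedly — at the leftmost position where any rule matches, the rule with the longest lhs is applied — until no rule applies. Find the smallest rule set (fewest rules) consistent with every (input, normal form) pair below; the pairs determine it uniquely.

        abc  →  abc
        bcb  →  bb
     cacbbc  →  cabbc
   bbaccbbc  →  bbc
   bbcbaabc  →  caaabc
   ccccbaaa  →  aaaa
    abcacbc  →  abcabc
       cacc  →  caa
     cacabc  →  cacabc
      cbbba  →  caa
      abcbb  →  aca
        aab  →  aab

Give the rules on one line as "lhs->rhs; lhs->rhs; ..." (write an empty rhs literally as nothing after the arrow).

ba->; bbb->ca; cb->b; cc->a

  | abc
  | bcb => bb
  | cacbbc => cabbc
  | bbaccbbc => bccbbc => babbc => bbc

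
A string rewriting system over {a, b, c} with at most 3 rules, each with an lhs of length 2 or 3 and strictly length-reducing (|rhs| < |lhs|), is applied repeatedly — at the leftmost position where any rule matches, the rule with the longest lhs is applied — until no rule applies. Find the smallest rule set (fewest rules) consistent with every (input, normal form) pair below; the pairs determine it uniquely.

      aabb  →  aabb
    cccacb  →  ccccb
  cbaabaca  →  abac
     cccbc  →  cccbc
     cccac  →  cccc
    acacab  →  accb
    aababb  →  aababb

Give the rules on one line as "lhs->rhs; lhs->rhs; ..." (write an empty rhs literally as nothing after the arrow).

  | aabb
  | cccacb => ccccb
  | cbaabaca => abaca => abac
  | cccbc

ca->c; cba->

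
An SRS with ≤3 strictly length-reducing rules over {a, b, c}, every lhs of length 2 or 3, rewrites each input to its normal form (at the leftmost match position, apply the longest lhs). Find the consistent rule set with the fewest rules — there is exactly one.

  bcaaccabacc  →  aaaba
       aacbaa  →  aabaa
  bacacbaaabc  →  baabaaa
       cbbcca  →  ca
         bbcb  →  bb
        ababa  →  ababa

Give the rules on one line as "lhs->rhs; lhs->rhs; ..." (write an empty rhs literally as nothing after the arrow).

  | bcaaccabacc => aaccabacc => aacabacc => aaabacc => aaabac => aaaba
  | aacbaa => aabaa
  | bacacbaaabc => baacbaaabc => baabaaabc => baabaaa
  | cbbcca => cbca => ca

ac->a; bc->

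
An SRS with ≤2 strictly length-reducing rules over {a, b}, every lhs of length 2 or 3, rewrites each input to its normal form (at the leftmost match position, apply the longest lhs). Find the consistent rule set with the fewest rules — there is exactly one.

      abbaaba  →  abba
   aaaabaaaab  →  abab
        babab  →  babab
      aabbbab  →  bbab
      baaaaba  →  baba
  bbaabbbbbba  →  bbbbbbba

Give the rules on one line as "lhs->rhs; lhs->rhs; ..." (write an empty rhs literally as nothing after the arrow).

aaa->; aab->

  | abbaaba => abba
  | aaaabaaaab => abaaaab => abab
  | babab
  | aabbbab => bbab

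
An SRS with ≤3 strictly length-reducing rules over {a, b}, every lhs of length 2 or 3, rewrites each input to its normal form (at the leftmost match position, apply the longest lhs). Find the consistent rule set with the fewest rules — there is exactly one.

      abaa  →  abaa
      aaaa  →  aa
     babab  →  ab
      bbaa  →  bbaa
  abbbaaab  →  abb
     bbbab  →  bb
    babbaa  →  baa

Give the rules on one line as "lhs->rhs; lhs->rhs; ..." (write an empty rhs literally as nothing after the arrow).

  | abaa
  | aaaa => aa
  | babab => ab
  | bbaa

aaa->a; bab->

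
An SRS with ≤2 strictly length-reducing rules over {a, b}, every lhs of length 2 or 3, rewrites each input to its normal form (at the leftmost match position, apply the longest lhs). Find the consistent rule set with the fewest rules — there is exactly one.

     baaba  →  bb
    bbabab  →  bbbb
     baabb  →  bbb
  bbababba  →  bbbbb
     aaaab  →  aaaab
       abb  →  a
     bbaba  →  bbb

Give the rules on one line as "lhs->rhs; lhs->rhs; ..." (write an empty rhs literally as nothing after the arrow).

  | baaba => baba => bba => bb
  | bbabab => bbbab => bbbb
  | baabb => babb => bbb
  | bbababba => bbbabba => bbbbba => bbbbb

abb->a; ba->b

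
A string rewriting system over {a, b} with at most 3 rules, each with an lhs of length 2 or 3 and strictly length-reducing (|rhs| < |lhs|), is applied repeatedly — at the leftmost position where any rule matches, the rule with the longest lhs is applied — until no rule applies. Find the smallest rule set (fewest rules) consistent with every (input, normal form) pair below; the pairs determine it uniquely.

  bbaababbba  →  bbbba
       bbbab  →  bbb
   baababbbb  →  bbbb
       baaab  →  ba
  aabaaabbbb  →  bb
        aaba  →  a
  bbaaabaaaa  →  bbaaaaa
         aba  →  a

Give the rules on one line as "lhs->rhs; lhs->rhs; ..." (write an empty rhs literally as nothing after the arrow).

  | bbaababbba => bbabbba => bbbba
  | bbbab => bbb
  | baababbbb => babbbb => bbbb
  | baaab => ba

aab->; ab->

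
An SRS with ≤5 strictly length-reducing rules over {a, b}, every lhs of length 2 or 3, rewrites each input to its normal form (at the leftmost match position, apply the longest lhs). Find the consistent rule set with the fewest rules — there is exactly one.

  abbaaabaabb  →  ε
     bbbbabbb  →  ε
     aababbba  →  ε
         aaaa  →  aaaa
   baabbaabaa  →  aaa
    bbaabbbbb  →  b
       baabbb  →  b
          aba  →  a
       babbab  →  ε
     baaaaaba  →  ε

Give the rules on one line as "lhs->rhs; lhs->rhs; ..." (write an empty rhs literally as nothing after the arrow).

  | abbaaabaabb => baaabaabb => baabaabb => babaabb => baabb => babb => bb => ε
  | bbbbabbb => bbabbb => abbb => bb => ε
  | aababbba => aabbba => abba => ba => ε
  | aaaa

ab->; ba->; baa->ba; bb->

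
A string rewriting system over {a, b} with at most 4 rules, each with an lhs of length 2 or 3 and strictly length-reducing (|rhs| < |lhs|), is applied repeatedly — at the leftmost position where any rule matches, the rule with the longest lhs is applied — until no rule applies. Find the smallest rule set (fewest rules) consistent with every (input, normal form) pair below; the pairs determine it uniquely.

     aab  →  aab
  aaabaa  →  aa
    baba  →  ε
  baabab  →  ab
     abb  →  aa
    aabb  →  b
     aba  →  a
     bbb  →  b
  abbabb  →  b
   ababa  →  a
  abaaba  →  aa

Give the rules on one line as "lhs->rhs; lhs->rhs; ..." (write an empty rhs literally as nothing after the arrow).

  | aab
  | aaabaa => bbaa => aa
  | baba => ba => ε
  | baabab => abab => ab

aaa->b; abb->aa; ba->; bb->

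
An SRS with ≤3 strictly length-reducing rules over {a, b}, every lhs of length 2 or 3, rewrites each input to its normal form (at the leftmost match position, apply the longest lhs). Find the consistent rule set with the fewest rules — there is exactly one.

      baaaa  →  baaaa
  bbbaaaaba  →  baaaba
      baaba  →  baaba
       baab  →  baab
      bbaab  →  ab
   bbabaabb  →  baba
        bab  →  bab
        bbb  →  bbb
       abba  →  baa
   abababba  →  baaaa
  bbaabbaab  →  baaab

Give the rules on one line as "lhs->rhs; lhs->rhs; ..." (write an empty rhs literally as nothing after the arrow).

  | baaaa
  | bbbaaaaba => baaaba
  | baaba
  | baab

abb->ba; bba->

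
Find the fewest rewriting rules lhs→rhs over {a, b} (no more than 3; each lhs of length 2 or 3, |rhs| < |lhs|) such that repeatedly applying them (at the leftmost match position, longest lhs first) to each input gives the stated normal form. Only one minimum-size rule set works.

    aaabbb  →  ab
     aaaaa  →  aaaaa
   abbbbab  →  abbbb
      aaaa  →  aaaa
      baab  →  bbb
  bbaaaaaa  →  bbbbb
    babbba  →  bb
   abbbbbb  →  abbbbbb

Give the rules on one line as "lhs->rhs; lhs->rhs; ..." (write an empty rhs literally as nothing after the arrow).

aab->a; ba->; baa->bb

  | aaabbb => aabb => ab
  | aaaaa
  | abbbbab => abbbb
  | aaaa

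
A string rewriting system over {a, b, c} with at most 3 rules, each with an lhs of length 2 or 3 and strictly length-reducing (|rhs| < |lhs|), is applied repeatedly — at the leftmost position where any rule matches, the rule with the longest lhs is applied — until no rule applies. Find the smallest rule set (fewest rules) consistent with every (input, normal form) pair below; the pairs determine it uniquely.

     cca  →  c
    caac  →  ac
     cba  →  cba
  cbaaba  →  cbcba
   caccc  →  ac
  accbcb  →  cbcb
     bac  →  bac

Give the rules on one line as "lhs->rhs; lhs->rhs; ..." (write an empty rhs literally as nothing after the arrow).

  | cca => aa => c
  | caac => ccc => ac
  | cba
  | cbaaba => cbcba

aa->c; cc->a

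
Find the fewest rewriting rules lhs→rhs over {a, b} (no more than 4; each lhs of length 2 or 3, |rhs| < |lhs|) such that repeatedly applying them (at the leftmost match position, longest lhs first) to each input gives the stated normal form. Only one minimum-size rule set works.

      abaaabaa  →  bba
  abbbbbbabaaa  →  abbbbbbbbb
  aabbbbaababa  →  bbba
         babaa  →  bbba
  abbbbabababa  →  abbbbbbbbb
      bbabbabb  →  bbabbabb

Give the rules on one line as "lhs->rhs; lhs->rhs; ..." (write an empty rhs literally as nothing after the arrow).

aa->b; aaa->; aab->aa; aba->bb

  | abaaabaa => bbaabaa => bbaaaa => bba
  | abbbbbbabaaa => abbbbbbbbaa => abbbbbbbbb
  | aabbbbaababa => aabbbaababa => aabbaababa => aabaababa => aaaababa => ababa => bbba
  | babaa => bbba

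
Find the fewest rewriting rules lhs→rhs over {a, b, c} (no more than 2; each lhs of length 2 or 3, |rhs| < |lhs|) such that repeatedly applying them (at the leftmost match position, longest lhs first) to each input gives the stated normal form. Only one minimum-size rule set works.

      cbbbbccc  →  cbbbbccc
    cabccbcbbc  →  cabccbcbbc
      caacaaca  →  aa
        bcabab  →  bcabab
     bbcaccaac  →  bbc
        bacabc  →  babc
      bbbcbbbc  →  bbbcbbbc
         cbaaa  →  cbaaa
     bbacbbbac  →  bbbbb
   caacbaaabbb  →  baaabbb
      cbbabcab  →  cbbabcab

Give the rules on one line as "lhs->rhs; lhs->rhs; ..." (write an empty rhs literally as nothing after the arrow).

ac->; caa->a

  | cbbbbccc
  | cabccbcbbc
  | caacaaca => acaaca => aaca => aa
  | bcabab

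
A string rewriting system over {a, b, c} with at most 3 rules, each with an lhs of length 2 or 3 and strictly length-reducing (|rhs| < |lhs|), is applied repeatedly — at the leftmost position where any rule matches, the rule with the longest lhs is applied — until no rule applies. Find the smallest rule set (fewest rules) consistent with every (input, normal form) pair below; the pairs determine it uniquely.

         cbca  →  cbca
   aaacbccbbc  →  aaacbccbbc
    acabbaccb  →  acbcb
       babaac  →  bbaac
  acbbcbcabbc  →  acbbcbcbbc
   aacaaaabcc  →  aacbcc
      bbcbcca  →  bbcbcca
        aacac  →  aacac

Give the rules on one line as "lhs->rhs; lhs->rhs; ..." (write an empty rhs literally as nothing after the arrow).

ab->b; bac->

  | cbca
  | aaacbccbbc
  | acabbaccb => acbbaccb => acbcb
  | babaac => bbaac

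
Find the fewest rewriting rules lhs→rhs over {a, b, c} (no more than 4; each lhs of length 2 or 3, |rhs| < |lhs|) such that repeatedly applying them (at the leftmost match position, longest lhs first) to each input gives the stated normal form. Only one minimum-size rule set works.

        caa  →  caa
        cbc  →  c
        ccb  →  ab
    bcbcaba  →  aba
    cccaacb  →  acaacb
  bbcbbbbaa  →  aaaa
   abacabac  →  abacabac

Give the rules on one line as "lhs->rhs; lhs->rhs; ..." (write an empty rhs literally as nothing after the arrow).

  | caa
  | cbc => c
  | ccb => ab
  | bcbcaba => bcaba => aba

bb->c; bc->; cc->a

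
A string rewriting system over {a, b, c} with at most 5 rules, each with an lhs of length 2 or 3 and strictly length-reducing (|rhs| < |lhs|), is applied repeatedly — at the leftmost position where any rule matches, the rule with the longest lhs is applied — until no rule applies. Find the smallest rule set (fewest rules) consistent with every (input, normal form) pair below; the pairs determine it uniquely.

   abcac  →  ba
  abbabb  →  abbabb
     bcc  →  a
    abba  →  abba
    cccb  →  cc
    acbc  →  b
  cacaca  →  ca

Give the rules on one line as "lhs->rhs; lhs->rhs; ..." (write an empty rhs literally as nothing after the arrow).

  | abcac => aaac => bac => ba
  | abbabb
  | bcc => ac => a
  | abba

aa->b; ac->a; bc->a; cb->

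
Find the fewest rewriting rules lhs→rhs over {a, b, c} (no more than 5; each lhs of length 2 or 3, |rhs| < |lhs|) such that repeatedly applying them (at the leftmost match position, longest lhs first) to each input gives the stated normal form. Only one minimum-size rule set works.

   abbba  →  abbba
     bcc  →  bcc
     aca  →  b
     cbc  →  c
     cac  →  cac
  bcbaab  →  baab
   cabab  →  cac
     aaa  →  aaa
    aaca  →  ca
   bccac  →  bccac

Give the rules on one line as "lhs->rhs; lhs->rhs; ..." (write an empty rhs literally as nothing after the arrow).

aac->c; aca->b; bab->c; cb->

  | abbba
  | bcc
  | aca => b
  | cbc => c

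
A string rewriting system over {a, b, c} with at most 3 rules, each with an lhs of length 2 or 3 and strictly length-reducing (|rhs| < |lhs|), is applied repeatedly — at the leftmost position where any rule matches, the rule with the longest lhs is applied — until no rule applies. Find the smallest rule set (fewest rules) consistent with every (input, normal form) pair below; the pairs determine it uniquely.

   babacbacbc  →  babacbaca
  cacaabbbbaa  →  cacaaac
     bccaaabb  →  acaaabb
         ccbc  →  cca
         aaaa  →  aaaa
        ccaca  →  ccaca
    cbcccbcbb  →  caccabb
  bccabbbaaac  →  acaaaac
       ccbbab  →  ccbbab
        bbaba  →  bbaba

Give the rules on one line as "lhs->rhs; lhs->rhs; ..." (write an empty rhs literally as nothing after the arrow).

baa->ac; bbb->; bc->a

  | babacbacbc => babacbaca
  | cacaabbbbaa => cacaabaa => cacaaac
  | bccaaabb => acaaabb
  | ccbc => cca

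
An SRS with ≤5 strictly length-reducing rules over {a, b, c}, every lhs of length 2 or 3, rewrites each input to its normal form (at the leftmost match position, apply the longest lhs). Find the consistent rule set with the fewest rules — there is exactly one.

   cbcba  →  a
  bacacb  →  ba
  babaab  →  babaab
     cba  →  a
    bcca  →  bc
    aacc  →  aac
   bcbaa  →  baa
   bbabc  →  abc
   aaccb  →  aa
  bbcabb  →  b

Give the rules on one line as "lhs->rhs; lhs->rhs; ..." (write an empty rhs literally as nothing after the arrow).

  | cbcba => cba => a
  | bacacb => baccb => bacb => ba
  | babaab
  | cba => a

bb->; ca->c; cb->; cc->c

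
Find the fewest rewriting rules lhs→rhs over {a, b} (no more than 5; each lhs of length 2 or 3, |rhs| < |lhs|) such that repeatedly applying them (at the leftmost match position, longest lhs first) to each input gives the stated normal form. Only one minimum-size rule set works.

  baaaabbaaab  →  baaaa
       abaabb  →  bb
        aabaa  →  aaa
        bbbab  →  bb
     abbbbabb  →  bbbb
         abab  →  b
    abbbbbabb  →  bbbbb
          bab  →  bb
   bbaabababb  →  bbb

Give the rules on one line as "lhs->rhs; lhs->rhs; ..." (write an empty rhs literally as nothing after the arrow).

aab->a; ab->b; aba->; bba->

  | baaaabbaaab => baaabaaab => baaaaab => baaaa
  | abaabb => abb => bb
  | aabaa => aaa
  | bbbab => bb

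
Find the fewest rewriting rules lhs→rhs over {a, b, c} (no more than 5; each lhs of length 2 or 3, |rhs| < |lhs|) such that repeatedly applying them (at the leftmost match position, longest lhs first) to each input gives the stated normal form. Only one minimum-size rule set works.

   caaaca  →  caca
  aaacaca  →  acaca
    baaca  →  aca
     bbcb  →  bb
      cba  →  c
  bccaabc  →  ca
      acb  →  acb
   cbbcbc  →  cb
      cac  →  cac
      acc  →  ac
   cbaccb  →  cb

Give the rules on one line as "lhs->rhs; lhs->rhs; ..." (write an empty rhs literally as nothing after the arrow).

aa->a; ba->; bc->; cc->c

  | caaaca => caaca => caca
  | aaacaca => aacaca => acaca
  | baaca => aca
  | bbcb => bb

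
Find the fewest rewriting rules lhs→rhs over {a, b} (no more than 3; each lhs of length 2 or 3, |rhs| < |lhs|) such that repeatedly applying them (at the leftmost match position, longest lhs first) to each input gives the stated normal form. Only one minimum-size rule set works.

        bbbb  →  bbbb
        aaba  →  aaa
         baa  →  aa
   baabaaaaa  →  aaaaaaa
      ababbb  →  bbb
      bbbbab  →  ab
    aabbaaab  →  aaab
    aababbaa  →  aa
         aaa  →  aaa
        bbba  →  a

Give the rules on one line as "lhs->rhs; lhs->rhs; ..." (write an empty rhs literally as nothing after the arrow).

  | bbbb
  | aaba => aaa
  | baa => aa
  | baabaaaaa => aabaaaaa => aaaaaaa

abb->bb; ba->a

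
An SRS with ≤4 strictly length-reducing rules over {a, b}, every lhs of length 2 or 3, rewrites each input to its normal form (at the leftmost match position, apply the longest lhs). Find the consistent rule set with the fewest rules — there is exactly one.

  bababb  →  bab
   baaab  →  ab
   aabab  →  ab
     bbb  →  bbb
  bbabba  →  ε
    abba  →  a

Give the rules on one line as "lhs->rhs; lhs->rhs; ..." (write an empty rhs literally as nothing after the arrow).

  | bababb => bab
  | baaab => ab
  | aabab => ab
  | bbb

aab->; abb->; baa->; bba->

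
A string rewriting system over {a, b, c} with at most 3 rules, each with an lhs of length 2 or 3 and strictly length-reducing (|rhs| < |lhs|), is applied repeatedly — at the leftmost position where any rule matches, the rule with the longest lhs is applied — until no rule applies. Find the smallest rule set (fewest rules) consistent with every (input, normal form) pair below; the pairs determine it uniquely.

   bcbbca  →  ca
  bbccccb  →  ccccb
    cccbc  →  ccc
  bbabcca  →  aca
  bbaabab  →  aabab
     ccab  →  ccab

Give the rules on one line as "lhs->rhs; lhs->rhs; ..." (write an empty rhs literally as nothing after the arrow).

  | bcbbca => bbca => ca
  | bbccccb => ccccb
  | cccbc => ccc
  | bbabcca => abcca => aca

bb->; bc->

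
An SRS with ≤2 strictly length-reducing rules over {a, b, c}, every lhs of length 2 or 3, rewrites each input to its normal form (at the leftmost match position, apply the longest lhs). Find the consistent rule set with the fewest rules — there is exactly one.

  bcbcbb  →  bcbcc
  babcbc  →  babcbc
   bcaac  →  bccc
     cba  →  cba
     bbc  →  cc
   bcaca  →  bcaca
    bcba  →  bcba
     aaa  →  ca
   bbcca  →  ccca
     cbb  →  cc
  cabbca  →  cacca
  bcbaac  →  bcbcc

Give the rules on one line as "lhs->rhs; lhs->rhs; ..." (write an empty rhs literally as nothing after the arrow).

  | bcbcbb => bcbcc
  | babcbc
  | bcaac => bccc
  | cba

aa->c; bb->c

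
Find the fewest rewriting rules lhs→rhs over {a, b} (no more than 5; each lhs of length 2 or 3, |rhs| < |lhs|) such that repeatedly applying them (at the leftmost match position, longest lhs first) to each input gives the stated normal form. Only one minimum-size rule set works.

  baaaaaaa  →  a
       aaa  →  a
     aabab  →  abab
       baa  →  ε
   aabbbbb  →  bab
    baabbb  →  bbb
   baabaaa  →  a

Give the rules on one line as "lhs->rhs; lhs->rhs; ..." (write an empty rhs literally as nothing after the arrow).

  | baaaaaaa => aaaaa => aaaa => aaa => aa => a
  | aaa => aa => a
  | aabab => abab
  | baa => ε

aa->a; abb->ba; baa->; bba->ba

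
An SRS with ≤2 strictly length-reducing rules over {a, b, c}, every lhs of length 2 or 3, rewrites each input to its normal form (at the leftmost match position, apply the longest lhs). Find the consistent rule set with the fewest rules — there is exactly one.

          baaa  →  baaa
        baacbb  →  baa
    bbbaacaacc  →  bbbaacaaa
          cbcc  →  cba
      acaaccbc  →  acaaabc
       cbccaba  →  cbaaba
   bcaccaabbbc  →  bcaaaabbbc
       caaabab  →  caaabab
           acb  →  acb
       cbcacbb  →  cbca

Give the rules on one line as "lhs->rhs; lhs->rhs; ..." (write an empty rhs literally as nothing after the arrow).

  | baaa
  | baacbb => baa
  | bbbaacaacc => bbbaacaaa
  | cbcc => cba

cbb->; cc->a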